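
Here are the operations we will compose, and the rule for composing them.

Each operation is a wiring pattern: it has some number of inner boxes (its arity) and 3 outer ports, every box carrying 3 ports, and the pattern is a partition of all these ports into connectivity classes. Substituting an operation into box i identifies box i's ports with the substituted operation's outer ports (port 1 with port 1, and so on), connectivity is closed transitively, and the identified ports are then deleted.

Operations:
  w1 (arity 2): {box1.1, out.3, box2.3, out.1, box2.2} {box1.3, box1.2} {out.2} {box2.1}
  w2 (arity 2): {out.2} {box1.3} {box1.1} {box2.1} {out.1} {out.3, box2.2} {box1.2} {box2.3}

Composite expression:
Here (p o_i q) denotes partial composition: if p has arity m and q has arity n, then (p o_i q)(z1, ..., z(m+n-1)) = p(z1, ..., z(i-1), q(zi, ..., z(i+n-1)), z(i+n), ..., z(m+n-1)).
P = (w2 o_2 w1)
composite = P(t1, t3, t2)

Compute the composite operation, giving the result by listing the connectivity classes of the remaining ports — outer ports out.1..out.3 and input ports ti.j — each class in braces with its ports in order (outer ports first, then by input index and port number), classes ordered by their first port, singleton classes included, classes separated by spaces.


{out.1} {out.2} {out.3} {t1.1} {t1.2} {t1.3} {t2.1} {t2.2, t2.3, t3.1} {t3.2, t3.3}

Connectivity passes through glued w2-boundaries; trace each wire chain.
composing w1 on (t3, t2), with out.j its own outer ports: {out.1, out.3, t2.2, t2.3, t3.1} {out.2} {t2.1} {t3.2, t3.3}
composing w2 on (t1, t3, t2), with out.j its own outer ports: {out.1} {out.2} {out.3} {t1.1} {t1.2} {t1.3} {t2.1} {t2.2, t2.3, t3.1} {t3.2, t3.3}


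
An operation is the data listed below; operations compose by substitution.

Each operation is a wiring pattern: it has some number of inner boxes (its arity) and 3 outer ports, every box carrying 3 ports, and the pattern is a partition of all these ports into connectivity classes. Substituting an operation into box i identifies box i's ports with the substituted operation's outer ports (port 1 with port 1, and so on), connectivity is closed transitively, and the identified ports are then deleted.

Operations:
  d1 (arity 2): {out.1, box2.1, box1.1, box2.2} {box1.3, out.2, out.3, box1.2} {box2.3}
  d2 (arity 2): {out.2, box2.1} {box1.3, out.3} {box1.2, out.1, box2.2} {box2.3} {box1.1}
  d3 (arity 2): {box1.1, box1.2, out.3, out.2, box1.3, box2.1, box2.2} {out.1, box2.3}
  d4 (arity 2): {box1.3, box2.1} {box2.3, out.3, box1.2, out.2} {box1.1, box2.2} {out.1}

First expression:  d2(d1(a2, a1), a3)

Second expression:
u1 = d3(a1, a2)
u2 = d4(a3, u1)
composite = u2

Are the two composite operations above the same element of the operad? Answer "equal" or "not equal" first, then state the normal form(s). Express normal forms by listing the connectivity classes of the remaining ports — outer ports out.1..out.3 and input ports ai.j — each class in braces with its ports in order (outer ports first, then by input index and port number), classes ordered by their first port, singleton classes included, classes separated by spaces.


not equal: they reduce to {out.1, out.3, a2.2, a2.3, a3.2} {out.2, a3.1} {a1.1, a1.2, a2.1} {a1.3} {a3.3} and {out.1} {out.2, out.3, a1.1, a1.2, a1.3, a2.1, a2.2, a3.1, a3.2} {a2.3, a3.3}


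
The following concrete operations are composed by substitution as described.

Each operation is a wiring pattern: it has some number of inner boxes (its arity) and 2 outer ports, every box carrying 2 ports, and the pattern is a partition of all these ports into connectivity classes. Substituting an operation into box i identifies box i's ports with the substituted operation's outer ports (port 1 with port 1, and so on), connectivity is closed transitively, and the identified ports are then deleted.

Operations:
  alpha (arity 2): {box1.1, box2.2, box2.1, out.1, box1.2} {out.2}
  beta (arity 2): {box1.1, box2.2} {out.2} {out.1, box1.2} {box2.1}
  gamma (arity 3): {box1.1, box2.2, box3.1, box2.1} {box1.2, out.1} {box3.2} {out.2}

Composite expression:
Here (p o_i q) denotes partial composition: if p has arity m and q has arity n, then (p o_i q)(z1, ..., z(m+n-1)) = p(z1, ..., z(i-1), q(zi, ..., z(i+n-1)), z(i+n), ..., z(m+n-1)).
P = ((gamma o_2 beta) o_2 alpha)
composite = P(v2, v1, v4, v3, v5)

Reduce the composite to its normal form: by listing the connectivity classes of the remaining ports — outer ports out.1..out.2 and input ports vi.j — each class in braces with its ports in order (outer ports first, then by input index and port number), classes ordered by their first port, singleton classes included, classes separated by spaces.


{out.1, v2.2} {out.2} {v1.1, v1.2, v3.2, v4.1, v4.2} {v2.1, v5.1} {v3.1} {v5.2}

After gluing at gamma, chains via deleted ports link the v-ports.
through alpha, on inputs (v1, v4): {out.1, v1.1, v1.2, v4.1, v4.2} {out.2} (out.j = stage outer ports)
through beta, on inputs (v1, v4, v3): {out.1} {out.2} {v1.1, v1.2, v3.2, v4.1, v4.2} {v3.1} (out.j = stage outer ports)
through gamma, on inputs (v2, v1, v4, v3, v5): {out.1, v2.2} {out.2} {v1.1, v1.2, v3.2, v4.1, v4.2} {v2.1, v5.1} {v3.1} {v5.2} (out.j = stage outer ports)


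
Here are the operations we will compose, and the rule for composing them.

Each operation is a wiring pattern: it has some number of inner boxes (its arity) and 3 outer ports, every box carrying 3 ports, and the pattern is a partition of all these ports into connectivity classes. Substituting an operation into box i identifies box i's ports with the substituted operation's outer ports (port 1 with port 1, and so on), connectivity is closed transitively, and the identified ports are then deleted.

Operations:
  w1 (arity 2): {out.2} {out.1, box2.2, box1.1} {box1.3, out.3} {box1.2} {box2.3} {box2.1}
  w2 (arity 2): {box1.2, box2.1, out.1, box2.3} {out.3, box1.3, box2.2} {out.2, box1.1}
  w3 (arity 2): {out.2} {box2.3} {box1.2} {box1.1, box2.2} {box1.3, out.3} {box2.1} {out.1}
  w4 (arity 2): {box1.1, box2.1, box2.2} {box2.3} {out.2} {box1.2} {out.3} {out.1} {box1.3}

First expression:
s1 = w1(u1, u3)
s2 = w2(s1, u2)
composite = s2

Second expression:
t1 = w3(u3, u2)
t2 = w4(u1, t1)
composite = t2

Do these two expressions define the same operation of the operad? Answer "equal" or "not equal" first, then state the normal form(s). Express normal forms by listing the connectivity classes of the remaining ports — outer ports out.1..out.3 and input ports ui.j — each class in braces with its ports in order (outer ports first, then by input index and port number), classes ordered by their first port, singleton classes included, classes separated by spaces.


In normal form, the first expression is {out.1, u2.1, u2.3} {out.2, u1.1, u3.2} {out.3, u1.3, u2.2} {u1.2} {u3.1} {u3.3}
In normal form, the second expression is {out.1} {out.2} {out.3} {u1.1} {u1.2} {u1.3} {u2.1} {u2.2, u3.1} {u2.3} {u3.2} {u3.3}
They disagree, so not equal.

not equal: they reduce to {out.1, u2.1, u2.3} {out.2, u1.1, u3.2} {out.3, u1.3, u2.2} {u1.2} {u3.1} {u3.3} and {out.1} {out.2} {out.3} {u1.1} {u1.2} {u1.3} {u2.1} {u2.2, u3.1} {u2.3} {u3.2} {u3.3}


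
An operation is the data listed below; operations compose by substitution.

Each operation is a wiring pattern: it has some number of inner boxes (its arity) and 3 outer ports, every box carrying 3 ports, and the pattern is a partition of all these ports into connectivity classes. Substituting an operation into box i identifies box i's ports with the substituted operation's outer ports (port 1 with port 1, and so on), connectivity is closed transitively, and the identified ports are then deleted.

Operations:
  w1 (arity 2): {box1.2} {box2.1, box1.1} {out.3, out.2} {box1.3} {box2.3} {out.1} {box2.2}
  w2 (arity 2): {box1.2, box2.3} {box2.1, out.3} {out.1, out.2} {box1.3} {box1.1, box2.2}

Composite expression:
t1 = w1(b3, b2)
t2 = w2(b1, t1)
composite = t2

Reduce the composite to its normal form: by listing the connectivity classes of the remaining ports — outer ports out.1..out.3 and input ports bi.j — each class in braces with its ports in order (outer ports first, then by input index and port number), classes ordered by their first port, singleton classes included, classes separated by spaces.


{out.1, out.2} {out.3} {b1.1, b1.2} {b1.3} {b2.1, b3.1} {b2.2} {b2.3} {b3.2} {b3.3}


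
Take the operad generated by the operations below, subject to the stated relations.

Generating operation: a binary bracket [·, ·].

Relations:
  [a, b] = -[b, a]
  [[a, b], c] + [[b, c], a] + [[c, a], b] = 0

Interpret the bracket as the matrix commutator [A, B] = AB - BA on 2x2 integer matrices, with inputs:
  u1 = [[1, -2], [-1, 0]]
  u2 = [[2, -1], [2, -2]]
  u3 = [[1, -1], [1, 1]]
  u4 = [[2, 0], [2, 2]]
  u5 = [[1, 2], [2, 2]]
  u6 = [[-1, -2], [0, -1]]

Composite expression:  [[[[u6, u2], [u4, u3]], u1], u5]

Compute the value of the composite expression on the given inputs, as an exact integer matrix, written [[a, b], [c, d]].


[[64, 160], [-128, -64]]

[u6, u2] = [[-4, 8], [0, 4]]
[u4, u3] = [[2, 0], [0, -2]]
[[u6, u2], [u4, u3]] = [[0, -32], [0, 0]]
[[[u6, u2], [u4, u3]], u1] = [[32, 32], [0, -32]]
[[[[u6, u2], [u4, u3]], u1], u5] = [[64, 160], [-128, -64]]


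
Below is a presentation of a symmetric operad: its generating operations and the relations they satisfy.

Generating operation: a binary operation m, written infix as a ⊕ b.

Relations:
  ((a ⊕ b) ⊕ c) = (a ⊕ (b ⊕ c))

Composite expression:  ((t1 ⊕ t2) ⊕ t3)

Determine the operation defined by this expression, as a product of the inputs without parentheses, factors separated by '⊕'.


The m-tree's shape is irrelevant; the t-reading-order decides.
(t1 ⊕ t2) collapses to t1 ⊕ t2
((t1 ⊕ t2) ⊕ t3) collapses to t1 ⊕ t2 ⊕ t3

t1 ⊕ t2 ⊕ t3


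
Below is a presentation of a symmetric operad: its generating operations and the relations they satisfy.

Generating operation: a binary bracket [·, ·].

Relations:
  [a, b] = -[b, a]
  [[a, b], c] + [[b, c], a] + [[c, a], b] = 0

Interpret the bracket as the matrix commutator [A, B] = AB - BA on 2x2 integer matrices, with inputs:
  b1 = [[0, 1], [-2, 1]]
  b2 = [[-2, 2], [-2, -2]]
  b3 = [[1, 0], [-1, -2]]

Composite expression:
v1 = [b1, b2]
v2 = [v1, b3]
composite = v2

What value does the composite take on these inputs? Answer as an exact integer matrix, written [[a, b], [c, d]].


[[2, 6], [-2, -2]]

[b1, b2] = [[2, -2], [-2, -2]]
[[b1, b2], b3] = [[2, 6], [-2, -2]]


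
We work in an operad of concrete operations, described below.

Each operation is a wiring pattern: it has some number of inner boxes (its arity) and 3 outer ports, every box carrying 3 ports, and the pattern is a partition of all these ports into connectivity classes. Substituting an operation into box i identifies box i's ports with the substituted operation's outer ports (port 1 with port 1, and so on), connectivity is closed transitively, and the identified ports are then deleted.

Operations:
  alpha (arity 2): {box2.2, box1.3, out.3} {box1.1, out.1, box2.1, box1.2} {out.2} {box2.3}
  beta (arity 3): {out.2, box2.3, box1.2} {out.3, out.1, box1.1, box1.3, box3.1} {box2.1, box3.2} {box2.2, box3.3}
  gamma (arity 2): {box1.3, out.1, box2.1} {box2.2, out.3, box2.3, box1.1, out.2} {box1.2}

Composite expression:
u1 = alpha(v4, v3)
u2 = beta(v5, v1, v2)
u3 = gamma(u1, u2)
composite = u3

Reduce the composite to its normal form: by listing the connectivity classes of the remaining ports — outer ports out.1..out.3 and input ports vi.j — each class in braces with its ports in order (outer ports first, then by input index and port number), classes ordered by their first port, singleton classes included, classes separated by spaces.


{out.1, out.2, out.3, v1.3, v2.1, v3.1, v3.2, v4.1, v4.2, v4.3, v5.1, v5.2, v5.3} {v1.1, v2.2} {v1.2, v2.3} {v3.3}

Reachability decides: close wires over gamma-identified ports.
stage alpha: inputs (v4, v3), connectivity {out.1, v3.1, v4.1, v4.2} {out.2} {out.3, v3.2, v4.3} {v3.3}, out.j its boundary
stage beta: inputs (v5, v1, v2), connectivity {out.1, out.3, v2.1, v5.1, v5.3} {out.2, v1.3, v5.2} {v1.1, v2.2} {v1.2, v2.3}, out.j its boundary
stage gamma: inputs (v4, v3, v5, v1, v2), connectivity {out.1, out.2, out.3, v1.3, v2.1, v3.1, v3.2, v4.1, v4.2, v4.3, v5.1, v5.2, v5.3} {v1.1, v2.2} {v1.2, v2.3} {v3.3}, out.j its boundary


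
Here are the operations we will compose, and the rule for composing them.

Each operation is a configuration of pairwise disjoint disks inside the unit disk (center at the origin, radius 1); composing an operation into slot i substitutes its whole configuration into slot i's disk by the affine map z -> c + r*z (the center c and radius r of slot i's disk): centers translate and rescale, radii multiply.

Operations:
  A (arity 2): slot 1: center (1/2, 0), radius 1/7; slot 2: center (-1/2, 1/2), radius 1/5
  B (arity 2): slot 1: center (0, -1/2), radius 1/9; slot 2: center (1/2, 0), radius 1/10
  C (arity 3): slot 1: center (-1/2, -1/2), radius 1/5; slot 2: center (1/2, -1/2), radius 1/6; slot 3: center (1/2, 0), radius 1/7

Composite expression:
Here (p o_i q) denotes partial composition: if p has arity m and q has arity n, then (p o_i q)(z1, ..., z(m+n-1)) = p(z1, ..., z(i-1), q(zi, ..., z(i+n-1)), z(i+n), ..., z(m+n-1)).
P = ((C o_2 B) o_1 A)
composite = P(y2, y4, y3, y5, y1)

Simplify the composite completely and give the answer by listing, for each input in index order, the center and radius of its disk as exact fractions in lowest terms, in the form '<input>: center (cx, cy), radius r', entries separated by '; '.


y1: center (1/2, 0), radius 1/7; y2: center (-2/5, -1/2), radius 1/35; y3: center (1/2, -7/12), radius 1/54; y4: center (-3/5, -2/5), radius 1/25; y5: center (7/12, -1/2), radius 1/60

Nesting under C composes maps z -> c + r*z down each y-path.
tracing y2 down its 2-map path: center (-2/5, -1/2), radius 1/35
tracing y4 down its 2-map path: center (-3/5, -2/5), radius 1/25
tracing y3 down its 2-map path: center (1/2, -7/12), radius 1/54
tracing y5 down its 2-map path: center (7/12, -1/2), radius 1/60
tracing y1 down its 1-map path: center (1/2, 0), radius 1/7


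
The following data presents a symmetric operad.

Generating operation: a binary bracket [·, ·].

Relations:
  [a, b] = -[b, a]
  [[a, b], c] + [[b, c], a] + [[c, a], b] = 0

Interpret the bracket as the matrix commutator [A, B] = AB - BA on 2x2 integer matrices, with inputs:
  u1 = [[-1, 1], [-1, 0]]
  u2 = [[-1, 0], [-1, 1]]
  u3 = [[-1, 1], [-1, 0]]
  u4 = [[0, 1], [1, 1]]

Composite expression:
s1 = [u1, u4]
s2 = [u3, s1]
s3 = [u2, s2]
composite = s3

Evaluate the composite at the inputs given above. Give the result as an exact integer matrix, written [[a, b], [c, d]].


[[-4, 8], [-8, 4]]

[u1, u4] = [[2, 0], [2, -2]]
[u3, [u1, u4]] = [[2, -4], [-2, -2]]
[u2, [u3, [u1, u4]]] = [[-4, 8], [-8, 4]]


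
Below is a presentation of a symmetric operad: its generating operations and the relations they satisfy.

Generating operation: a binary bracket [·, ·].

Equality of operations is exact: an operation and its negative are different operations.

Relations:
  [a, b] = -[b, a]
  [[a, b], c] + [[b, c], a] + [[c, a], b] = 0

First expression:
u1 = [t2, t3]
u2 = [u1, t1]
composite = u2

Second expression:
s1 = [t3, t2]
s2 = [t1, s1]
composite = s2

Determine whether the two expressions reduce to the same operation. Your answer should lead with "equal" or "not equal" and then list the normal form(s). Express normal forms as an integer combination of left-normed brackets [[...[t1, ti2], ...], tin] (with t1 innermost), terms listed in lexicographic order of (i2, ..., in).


Reducing the first expression gives -[[t1, t2], t3] + [[t1, t3], t2]
Reducing the second expression gives -[[t1, t2], t3] + [[t1, t3], t2]
Same normal form: equal.

equal — both sides give -[[t1, t2], t3] + [[t1, t3], t2]


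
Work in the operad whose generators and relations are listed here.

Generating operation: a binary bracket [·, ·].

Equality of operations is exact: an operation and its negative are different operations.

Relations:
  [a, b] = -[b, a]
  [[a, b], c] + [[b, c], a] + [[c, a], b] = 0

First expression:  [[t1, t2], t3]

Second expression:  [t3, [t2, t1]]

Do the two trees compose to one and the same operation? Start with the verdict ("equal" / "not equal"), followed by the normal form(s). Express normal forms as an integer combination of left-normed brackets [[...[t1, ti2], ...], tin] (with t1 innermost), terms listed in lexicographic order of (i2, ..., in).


equal — both sides give [[t1, t2], t3]

The first expression, normalized: [[t1, t2], t3]
The second expression, normalized: [[t1, t2], t3]
The forms coincide; equal.


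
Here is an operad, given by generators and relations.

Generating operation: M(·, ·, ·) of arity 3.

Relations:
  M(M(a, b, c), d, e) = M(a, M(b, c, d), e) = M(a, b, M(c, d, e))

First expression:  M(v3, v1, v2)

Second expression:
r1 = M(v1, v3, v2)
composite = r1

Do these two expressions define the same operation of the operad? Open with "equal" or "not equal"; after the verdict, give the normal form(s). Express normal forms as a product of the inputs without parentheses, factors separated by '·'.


not equal: they reduce to v3 · v1 · v2 and v1 · v3 · v2

Normal form of the first expression: v3 · v1 · v2
Normal form of the second expression: v1 · v3 · v2
Different reductions; not equal.


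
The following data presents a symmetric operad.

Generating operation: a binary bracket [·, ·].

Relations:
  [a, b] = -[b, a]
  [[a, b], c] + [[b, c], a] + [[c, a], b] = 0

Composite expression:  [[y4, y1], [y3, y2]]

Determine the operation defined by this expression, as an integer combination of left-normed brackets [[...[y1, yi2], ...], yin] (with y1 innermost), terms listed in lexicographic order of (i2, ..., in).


Antisymmetry and Jacobi reduce to y1-anchored left-normed brackets.
Composite bracket: [[y4, y1], [y3, y2]]
Full expansion: 8 signed words from ab - ba (2^3 = 8).
Only words starting with y1 matter:
  the word y1y4y2y3 carries sign +1 and contributes +[[[y1, y4], y2], y3]
  the word y1y4y3y2 carries sign -1 and contributes -[[[y1, y4], y3], y2]

[[[y1, y4], y2], y3] - [[[y1, y4], y3], y2]


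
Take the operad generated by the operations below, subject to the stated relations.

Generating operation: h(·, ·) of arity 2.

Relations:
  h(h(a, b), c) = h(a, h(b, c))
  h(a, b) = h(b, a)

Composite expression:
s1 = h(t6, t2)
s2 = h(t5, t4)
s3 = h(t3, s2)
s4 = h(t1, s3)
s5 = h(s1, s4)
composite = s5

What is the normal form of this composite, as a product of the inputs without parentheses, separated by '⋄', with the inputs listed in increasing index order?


t1 ⋄ t2 ⋄ t3 ⋄ t4 ⋄ t5 ⋄ t6

With h associative and commutative, the t-input set is all that matters.
h(t6, t2) linearizes to t6 ⋄ t2
h(t5, t4) linearizes to t5 ⋄ t4
h(t3, h(t5, t4)) linearizes to t3 ⋄ t5 ⋄ t4
h(t1, h(t3, h(t5, t4))) linearizes to t1 ⋄ t3 ⋄ t5 ⋄ t4
h(h(t6, t2), h(t1, h(t3, h(t5, t4)))) linearizes to t6 ⋄ t2 ⋄ t1 ⋄ t3 ⋄ t5 ⋄ t4
putting the inputs in ascending order: t1 ⋄ t2 ⋄ t3 ⋄ t4 ⋄ t5 ⋄ t6


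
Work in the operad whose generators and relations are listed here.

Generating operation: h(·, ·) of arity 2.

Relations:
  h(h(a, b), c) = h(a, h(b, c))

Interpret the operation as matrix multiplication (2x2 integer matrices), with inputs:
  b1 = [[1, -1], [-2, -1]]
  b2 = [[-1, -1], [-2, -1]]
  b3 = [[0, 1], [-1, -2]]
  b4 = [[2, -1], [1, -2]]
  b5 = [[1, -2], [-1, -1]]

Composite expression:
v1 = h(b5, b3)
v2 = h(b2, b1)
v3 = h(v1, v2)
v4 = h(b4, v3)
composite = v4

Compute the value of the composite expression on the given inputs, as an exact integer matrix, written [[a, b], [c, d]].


h(b5, b3) = [[2, 5], [1, 1]]
h(b2, b1) = [[1, 2], [0, 3]]
h(h(b5, b3), h(b2, b1)) = [[2, 19], [1, 5]]
h(b4, h(h(b5, b3), h(b2, b1))) = [[3, 33], [0, 9]]

[[3, 33], [0, 9]]


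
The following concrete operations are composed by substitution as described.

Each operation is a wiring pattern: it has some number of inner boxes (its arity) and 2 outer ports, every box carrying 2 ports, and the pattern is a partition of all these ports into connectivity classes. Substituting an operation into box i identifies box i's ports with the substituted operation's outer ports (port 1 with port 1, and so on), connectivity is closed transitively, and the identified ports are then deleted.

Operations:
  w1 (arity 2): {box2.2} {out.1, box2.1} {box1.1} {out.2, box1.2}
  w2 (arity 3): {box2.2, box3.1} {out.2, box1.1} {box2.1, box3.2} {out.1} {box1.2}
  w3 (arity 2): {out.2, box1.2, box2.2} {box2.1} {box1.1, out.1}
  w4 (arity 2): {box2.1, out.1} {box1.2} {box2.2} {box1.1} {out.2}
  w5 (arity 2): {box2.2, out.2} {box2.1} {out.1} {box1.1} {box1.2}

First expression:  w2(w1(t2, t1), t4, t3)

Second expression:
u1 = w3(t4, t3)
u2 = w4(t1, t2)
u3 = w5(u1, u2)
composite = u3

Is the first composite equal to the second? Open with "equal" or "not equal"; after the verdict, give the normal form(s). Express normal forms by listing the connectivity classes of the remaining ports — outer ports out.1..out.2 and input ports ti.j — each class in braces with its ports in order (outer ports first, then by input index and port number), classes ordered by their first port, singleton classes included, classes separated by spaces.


not equal; the first gives {out.1} {out.2, t1.1} {t1.2} {t2.1} {t2.2} {t3.1, t4.2} {t3.2, t4.1} and the second {out.1} {out.2} {t1.1} {t1.2} {t2.1} {t2.2} {t3.1} {t3.2, t4.2} {t4.1}


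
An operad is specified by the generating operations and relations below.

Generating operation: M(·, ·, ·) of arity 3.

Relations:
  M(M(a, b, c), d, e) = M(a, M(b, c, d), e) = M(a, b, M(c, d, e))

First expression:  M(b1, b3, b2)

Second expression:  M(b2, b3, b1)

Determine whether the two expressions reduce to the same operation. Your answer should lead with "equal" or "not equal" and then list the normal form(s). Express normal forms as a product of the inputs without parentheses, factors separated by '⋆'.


not equal; first: b1 ⋆ b3 ⋆ b2; second: b2 ⋆ b3 ⋆ b1

The first expression reduces to b1 ⋆ b3 ⋆ b2
The second expression reduces to b2 ⋆ b3 ⋆ b1
No match — not equal.


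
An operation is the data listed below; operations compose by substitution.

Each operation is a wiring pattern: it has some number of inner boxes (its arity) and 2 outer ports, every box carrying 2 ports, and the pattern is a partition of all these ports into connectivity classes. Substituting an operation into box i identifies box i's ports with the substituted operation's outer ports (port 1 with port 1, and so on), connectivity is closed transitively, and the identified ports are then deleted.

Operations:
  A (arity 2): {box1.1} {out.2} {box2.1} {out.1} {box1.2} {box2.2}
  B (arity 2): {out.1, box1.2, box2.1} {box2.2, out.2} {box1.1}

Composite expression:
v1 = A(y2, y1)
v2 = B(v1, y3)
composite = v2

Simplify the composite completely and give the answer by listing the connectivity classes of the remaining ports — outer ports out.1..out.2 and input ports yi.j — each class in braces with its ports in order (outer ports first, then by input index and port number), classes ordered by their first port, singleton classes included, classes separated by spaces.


{out.1, y3.1} {out.2, y3.2} {y1.1} {y1.2} {y2.1} {y2.2}


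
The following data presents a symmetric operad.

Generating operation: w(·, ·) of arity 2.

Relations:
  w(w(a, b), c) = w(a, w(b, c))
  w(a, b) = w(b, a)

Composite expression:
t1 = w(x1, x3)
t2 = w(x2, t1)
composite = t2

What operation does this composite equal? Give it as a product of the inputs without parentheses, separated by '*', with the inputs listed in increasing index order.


x1 * x2 * x3

Shape and order are irrelevant to w; the x-input set decides.
w(x1, x3) flattens to x1 * x3
w(x2, w(x1, x3)) flattens to x2 * x1 * x3
commutativity sorts the factors: x1 * x2 * x3


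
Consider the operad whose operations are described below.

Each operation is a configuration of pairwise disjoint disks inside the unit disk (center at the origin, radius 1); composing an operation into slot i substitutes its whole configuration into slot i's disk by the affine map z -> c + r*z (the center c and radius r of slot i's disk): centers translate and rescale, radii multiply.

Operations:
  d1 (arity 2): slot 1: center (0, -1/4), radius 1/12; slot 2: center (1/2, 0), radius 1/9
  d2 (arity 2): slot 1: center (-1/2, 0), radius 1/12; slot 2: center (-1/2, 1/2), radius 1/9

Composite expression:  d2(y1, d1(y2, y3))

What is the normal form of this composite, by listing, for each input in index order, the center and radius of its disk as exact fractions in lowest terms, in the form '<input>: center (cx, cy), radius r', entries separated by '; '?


y1: center (-1/2, 0), radius 1/12; y2: center (-1/2, 17/36), radius 1/108; y3: center (-4/9, 1/2), radius 1/81

Follow each y-input down from d2: c' goes to c + r*c', radius to r*r'.
input y1: composing its 1 substitution step yields center (-1/2, 0), radius 1/12
input y2: composing its 2 substitution steps yields center (-1/2, 17/36), radius 1/108
input y3: composing its 2 substitution steps yields center (-4/9, 1/2), radius 1/81


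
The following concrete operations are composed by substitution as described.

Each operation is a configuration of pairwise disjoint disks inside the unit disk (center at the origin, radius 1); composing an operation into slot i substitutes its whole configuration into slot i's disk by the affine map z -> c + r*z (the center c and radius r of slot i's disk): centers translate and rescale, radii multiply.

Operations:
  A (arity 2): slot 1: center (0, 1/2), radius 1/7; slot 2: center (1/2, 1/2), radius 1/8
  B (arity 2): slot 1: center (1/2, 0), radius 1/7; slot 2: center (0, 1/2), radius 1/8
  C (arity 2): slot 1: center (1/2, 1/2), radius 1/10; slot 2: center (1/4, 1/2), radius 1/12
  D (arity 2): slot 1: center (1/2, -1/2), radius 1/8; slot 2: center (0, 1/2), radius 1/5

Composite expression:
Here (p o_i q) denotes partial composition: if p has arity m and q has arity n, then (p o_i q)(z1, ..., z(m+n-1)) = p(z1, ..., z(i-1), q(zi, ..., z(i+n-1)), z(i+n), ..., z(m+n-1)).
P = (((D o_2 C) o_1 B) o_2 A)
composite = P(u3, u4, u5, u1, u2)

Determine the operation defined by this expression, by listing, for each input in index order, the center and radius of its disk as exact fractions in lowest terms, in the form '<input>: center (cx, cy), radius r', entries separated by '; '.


u1: center (1/10, 3/5), radius 1/50; u2: center (1/20, 3/5), radius 1/60; u3: center (9/16, -1/2), radius 1/56; u4: center (1/2, -55/128), radius 1/448; u5: center (65/128, -55/128), radius 1/512

Nesting under D composes maps z -> c + r*z down each u-path.
for u3, the 2-step affine chain lands on center (9/16, -1/2), radius 1/56
for u4, the 3-step affine chain lands on center (1/2, -55/128), radius 1/448
for u5, the 3-step affine chain lands on center (65/128, -55/128), radius 1/512
for u1, the 2-step affine chain lands on center (1/10, 3/5), radius 1/50
for u2, the 2-step affine chain lands on center (1/20, 3/5), radius 1/60


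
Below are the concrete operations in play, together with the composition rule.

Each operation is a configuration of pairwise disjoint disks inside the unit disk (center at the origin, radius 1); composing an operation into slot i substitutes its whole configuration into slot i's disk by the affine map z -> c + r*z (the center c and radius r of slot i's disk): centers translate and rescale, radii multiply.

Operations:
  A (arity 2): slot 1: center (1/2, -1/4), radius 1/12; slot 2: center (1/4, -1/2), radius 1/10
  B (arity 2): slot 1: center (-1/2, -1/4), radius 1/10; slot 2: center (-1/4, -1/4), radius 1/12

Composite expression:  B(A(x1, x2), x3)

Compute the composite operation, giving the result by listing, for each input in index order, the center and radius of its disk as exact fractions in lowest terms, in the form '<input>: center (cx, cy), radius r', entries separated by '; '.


x1: center (-9/20, -11/40), radius 1/120; x2: center (-19/40, -3/10), radius 1/100; x3: center (-1/4, -1/4), radius 1/12

Nesting under B composes maps z -> c + r*z down each x-path.
for x1, the 2-step affine chain lands on center (-9/20, -11/40), radius 1/120
for x2, the 2-step affine chain lands on center (-19/40, -3/10), radius 1/100
for x3, the 1-step affine chain lands on center (-1/4, -1/4), radius 1/12


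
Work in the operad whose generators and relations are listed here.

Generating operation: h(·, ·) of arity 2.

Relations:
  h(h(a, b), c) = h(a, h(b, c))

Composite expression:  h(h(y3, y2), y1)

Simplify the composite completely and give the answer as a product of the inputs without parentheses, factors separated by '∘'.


Under associativity of h, the answer is the y's in reading order.
h(y3, y2) collapses to y3 ∘ y2
h(h(y3, y2), y1) collapses to y3 ∘ y2 ∘ y1

y3 ∘ y2 ∘ y1


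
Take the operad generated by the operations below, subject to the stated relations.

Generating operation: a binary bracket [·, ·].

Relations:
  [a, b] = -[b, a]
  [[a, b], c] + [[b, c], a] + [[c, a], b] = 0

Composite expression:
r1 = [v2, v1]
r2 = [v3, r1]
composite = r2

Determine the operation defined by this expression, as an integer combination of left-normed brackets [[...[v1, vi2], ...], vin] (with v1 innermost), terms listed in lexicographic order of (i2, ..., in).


[[v1, v2], v3]

Skip Jacobi rewriting: expand, keep v1-initial words, read off terms.
Composite bracket: [v3, [v2, v1]]
Each bracket splits as ab - ba, giving 4 signed words (2^2 = 4).
Coefficients come from the v1-initial words:
  from v1v2v3, sign +1: term +[[v1, v2], v3]


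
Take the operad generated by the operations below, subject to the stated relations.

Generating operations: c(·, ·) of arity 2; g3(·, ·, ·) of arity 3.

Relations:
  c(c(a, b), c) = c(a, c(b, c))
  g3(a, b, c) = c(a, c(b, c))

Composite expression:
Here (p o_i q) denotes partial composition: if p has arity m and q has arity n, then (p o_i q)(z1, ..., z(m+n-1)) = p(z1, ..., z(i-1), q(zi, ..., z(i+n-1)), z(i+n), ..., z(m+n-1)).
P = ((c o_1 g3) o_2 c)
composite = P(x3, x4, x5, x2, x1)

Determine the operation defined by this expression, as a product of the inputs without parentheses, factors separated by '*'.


x3 * x4 * x5 * x2 * x1

Under associativity of c, the answer is the x's in reading order.
c(x4, x5) collapses to x4 * x5
g3(x3, c(x4, x5), x2) collapses to x3 * x4 * x5 * x2
c(g3(x3, c(x4, x5), x2), x1) collapses to x3 * x4 * x5 * x2 * x1


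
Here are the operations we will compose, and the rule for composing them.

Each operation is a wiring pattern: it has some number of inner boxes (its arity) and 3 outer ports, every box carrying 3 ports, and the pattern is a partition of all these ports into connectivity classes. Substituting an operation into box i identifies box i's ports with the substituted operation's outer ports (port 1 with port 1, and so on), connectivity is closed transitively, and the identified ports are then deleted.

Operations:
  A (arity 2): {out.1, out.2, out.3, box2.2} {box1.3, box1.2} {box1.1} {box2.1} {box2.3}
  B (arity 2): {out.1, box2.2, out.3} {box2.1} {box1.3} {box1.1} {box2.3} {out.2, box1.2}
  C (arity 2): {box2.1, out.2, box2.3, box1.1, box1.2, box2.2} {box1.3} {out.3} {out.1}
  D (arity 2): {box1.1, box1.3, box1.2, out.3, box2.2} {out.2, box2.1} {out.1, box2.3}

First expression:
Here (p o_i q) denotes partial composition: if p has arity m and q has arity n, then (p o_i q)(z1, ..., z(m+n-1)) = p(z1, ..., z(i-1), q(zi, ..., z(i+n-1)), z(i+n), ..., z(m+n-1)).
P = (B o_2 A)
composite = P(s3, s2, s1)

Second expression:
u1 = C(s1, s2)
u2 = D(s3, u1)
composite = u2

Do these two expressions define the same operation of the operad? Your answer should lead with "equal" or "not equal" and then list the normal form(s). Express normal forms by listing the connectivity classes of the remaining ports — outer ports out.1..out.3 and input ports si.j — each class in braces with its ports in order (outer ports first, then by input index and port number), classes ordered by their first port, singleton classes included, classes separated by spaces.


not equal: they reduce to {out.1, out.3, s1.2} {out.2, s3.2} {s1.1} {s1.3} {s2.1} {s2.2, s2.3} {s3.1} {s3.3} and {out.1} {out.2} {out.3, s1.1, s1.2, s2.1, s2.2, s2.3, s3.1, s3.2, s3.3} {s1.3}

The first composite normalizes to {out.1, out.3, s1.2} {out.2, s3.2} {s1.1} {s1.3} {s2.1} {s2.2, s2.3} {s3.1} {s3.3}
The second composite normalizes to {out.1} {out.2} {out.3, s1.1, s1.2, s2.1, s2.2, s2.3, s3.1, s3.2, s3.3} {s1.3}
The normal forms differ: not equal.


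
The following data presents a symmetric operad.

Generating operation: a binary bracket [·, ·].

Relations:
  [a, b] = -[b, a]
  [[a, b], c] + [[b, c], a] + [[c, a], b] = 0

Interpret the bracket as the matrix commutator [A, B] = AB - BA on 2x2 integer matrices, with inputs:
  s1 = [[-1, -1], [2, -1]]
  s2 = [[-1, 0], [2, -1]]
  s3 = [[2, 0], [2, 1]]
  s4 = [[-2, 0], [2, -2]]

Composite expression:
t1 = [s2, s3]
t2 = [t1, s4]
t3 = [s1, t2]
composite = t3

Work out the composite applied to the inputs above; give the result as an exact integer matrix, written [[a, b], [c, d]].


[s2, s3] = [[0, 0], [2, 0]]
[[s2, s3], s4] = [[0, 0], [0, 0]]
[s1, [[s2, s3], s4]] = [[0, 0], [0, 0]]

[[0, 0], [0, 0]]


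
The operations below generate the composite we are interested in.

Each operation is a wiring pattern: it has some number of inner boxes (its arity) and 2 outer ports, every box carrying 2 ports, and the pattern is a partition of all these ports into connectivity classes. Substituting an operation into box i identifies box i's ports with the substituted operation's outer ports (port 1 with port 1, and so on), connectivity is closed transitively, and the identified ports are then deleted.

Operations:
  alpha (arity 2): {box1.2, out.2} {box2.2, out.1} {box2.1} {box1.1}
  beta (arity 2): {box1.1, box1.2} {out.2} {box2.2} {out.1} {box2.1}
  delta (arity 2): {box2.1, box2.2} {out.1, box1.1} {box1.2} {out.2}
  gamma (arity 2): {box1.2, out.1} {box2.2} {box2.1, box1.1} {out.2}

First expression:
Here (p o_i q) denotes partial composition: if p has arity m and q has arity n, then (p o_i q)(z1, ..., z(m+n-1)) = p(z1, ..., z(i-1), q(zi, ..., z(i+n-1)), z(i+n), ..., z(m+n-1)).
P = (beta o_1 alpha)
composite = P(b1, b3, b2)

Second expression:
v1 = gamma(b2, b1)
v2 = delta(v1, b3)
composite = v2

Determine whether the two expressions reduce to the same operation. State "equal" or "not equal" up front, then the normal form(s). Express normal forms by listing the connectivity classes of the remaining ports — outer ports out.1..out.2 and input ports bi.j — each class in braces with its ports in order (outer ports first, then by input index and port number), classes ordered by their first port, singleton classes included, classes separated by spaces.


not equal; first: {out.1} {out.2} {b1.1} {b1.2, b3.2} {b2.1} {b2.2} {b3.1}; second: {out.1, b2.2} {out.2} {b1.1, b2.1} {b1.2} {b3.1, b3.2}

Normal form of the first expression: {out.1} {out.2} {b1.1} {b1.2, b3.2} {b2.1} {b2.2} {b3.1}
Normal form of the second expression: {out.1, b2.2} {out.2} {b1.1, b2.1} {b1.2} {b3.1, b3.2}
The normal forms differ: not equal.


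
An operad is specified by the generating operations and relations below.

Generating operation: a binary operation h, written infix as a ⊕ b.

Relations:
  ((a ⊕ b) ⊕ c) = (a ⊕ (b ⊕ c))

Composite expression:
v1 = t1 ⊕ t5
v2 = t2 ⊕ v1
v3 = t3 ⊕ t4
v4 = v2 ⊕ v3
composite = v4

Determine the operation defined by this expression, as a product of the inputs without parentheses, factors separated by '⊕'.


t2 ⊕ t1 ⊕ t5 ⊕ t3 ⊕ t4

Associativity of h dissolves the nesting; only the t-input order survives.
(t1 ⊕ t5) spells out as t1 ⊕ t5
(t2 ⊕ (t1 ⊕ t5)) spells out as t2 ⊕ t1 ⊕ t5
(t3 ⊕ t4) spells out as t3 ⊕ t4
((t2 ⊕ (t1 ⊕ t5)) ⊕ (t3 ⊕ t4)) spells out as t2 ⊕ t1 ⊕ t5 ⊕ t3 ⊕ t4


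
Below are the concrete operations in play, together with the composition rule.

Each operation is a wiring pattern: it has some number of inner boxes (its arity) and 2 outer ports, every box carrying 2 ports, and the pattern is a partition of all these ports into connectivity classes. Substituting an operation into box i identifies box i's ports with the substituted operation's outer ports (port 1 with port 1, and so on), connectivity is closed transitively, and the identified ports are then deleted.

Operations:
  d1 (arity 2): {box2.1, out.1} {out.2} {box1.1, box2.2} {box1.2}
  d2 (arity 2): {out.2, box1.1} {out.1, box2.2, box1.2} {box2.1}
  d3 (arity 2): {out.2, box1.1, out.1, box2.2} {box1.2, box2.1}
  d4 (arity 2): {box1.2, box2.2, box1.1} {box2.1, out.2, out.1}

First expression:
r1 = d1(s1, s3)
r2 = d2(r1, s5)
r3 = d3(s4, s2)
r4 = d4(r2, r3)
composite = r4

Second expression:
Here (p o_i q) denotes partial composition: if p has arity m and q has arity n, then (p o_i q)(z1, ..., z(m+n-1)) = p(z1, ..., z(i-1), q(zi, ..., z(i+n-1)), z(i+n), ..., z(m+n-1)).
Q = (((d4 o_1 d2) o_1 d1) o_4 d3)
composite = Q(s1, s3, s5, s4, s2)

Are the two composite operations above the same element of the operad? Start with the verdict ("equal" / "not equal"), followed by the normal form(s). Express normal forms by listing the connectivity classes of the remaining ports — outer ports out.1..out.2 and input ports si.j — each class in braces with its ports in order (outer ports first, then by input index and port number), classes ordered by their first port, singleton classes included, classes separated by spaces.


The first expression reduces to {out.1, out.2, s2.2, s3.1, s4.1, s5.2} {s1.1, s3.2} {s1.2} {s2.1, s4.2} {s5.1}
The second expression reduces to {out.1, out.2, s2.2, s3.1, s4.1, s5.2} {s1.1, s3.2} {s1.2} {s2.1, s4.2} {s5.1}
The normal forms match — equal.

equal: each reduces to {out.1, out.2, s2.2, s3.1, s4.1, s5.2} {s1.1, s3.2} {s1.2} {s2.1, s4.2} {s5.1}


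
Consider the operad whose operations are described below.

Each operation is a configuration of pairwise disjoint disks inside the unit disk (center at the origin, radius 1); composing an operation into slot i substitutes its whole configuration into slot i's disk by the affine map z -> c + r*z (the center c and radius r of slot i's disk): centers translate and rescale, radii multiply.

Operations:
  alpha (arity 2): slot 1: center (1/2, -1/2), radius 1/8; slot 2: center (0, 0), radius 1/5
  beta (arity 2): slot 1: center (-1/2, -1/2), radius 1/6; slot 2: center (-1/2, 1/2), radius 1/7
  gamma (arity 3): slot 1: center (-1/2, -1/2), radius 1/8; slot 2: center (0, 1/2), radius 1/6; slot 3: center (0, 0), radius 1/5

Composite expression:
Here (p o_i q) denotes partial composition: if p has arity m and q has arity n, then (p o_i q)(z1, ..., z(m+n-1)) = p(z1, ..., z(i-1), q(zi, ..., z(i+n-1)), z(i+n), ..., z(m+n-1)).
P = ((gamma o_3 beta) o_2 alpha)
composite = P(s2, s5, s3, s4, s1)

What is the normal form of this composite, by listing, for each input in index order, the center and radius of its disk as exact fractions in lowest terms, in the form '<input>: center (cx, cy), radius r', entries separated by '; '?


Only the slot chain above each s matters under gamma; compose those maps.
s2: after 1 affine step, its disk has center (-1/2, -1/2), radius 1/8
s5: after 2 affine steps, its disk has center (1/12, 5/12), radius 1/48
s3: after 2 affine steps, its disk has center (0, 1/2), radius 1/30
s4: after 2 affine steps, its disk has center (-1/10, -1/10), radius 1/30
s1: after 2 affine steps, its disk has center (-1/10, 1/10), radius 1/35

s1: center (-1/10, 1/10), radius 1/35; s2: center (-1/2, -1/2), radius 1/8; s3: center (0, 1/2), radius 1/30; s4: center (-1/10, -1/10), radius 1/30; s5: center (1/12, 5/12), radius 1/48


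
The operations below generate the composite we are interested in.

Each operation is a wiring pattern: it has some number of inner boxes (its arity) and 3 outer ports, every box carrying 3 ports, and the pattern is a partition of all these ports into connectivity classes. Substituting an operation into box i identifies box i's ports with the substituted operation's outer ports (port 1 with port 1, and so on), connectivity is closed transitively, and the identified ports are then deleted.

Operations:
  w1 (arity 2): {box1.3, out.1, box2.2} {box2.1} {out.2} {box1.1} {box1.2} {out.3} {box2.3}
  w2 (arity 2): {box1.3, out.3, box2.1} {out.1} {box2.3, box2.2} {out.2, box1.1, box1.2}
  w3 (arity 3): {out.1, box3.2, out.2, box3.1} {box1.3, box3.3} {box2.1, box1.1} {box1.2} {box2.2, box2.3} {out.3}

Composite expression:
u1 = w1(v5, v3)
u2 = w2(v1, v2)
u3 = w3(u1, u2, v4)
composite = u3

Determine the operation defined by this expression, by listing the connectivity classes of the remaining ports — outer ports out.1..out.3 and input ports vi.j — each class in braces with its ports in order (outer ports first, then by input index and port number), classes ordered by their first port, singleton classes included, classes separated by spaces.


Two ports join when wires chain via w3-identified ports.
after w1, the pattern on (v5, v3) reads {out.1, v3.2, v5.3} {out.2} {out.3} {v3.1} {v3.3} {v5.1} {v5.2} (out.j = its outer ports)
after w2, the pattern on (v1, v2) reads {out.1} {out.2, v1.1, v1.2} {out.3, v1.3, v2.1} {v2.2, v2.3} (out.j = its outer ports)
after w3, the pattern on (v5, v3, v1, v2, v4) reads {out.1, out.2, v4.1, v4.2} {out.3} {v1.1, v1.2, v1.3, v2.1} {v2.2, v2.3} {v3.1} {v3.2, v5.3} {v3.3} {v4.3} {v5.1} {v5.2} (out.j = its outer ports)

{out.1, out.2, v4.1, v4.2} {out.3} {v1.1, v1.2, v1.3, v2.1} {v2.2, v2.3} {v3.1} {v3.2, v5.3} {v3.3} {v4.3} {v5.1} {v5.2}
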